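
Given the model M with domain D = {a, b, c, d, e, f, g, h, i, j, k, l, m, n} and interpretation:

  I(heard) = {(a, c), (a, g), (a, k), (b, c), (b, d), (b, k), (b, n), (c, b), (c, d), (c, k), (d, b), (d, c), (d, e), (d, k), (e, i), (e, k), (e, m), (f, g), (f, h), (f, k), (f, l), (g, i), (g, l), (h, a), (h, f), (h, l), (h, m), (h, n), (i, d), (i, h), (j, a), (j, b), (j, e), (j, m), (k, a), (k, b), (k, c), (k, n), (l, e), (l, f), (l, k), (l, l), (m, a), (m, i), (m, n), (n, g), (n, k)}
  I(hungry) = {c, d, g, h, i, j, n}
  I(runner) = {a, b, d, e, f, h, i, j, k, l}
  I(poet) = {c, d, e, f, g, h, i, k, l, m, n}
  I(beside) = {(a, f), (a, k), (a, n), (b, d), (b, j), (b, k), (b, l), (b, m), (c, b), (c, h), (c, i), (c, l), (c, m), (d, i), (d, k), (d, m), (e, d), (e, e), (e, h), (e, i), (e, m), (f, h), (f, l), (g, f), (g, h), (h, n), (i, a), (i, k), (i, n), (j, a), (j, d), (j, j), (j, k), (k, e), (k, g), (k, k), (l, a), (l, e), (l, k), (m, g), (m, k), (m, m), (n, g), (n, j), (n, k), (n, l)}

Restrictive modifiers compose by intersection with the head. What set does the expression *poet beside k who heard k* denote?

{d, l, n}

⟦beside k⟧ = {x : ⟨x, k⟩ ∈ ⟦beside⟧} = {a, b, d, i, j, k, l, m, n}
⟦who heard k⟧ = {x : ⟨x, k⟩ ∈ ⟦heard⟧} = {a, b, c, d, e, f, l, n}
⟦poet⟧ = {c, d, e, f, g, h, i, k, l, m, n}
… ∩ ⟦beside k⟧ = {c, d, e, f, g, h, i, k, l, m, n} ∩ {a, b, d, i, j, k, l, m, n} = {d, i, k, l, m, n}
… ∩ ⟦who heard k⟧ = {d, i, k, l, m, n} ∩ {a, b, c, d, e, f, l, n} = {d, l, n}
So ⟦poet beside k who heard k⟧ = {d, l, n}.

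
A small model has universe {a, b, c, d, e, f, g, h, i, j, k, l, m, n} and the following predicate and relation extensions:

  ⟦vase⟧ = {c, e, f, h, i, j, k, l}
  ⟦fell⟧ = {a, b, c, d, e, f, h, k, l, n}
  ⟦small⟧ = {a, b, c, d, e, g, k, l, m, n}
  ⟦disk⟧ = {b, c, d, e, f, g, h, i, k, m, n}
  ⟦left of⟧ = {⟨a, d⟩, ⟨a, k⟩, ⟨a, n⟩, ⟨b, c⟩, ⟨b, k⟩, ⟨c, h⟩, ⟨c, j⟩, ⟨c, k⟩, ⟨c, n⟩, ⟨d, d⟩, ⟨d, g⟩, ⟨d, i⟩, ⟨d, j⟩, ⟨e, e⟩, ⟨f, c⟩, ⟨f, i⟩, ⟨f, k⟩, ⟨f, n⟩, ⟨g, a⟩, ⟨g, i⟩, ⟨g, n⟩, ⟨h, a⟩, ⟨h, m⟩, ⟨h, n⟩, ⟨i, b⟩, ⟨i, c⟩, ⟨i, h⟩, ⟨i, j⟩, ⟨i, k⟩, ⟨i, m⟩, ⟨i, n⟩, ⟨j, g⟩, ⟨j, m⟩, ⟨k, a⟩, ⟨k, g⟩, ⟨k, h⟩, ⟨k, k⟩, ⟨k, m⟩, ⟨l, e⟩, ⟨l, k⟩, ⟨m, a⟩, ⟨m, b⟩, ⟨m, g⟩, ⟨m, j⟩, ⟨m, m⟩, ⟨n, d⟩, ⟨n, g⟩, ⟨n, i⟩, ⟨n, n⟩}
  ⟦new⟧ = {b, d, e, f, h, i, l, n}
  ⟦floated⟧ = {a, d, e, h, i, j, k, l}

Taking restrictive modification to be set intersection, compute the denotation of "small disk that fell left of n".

{c, n}

⟦that fell⟧ = ⟦fell⟧ = {a, b, c, d, e, f, h, k, l, n}
⟦left of n⟧ = {x : ⟨x, n⟩ ∈ ⟦left of⟧} = {a, c, f, g, h, i, n}
⟦disk⟧ = {b, c, d, e, f, g, h, i, k, m, n}
… ∩ ⟦that fell⟧ = {b, c, d, e, f, g, h, i, k, m, n} ∩ {a, b, c, d, e, f, h, k, l, n} = {b, c, d, e, f, h, k, n}
… ∩ ⟦left of n⟧ = {b, c, d, e, f, h, k, n} ∩ {a, c, f, g, h, i, n} = {c, f, h, n}
… ∩ ⟦small⟧ = {c, f, h, n} ∩ {a, b, c, d, e, g, k, l, m, n} = {c, n}
So ⟦small disk that fell left of n⟧ = {c, n}.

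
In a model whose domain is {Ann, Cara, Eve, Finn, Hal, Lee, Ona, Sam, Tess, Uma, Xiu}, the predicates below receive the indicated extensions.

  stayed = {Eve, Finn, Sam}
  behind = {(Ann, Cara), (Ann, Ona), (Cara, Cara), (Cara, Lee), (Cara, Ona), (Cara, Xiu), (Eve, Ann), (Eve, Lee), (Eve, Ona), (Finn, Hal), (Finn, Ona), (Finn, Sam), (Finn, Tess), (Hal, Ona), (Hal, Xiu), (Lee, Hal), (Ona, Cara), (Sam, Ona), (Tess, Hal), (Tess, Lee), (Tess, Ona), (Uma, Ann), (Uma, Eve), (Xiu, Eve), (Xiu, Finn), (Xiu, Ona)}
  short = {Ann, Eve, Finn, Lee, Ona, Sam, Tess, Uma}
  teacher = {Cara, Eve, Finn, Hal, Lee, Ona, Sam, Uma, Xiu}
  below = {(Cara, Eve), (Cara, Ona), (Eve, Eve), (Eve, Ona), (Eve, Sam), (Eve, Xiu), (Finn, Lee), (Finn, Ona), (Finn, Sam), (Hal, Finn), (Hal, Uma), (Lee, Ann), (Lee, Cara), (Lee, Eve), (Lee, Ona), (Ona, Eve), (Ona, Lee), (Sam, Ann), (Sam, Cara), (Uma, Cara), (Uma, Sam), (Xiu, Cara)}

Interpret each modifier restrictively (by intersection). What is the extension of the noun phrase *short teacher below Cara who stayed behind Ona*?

{Sam}

⟦below Cara⟧ = {x : ⟨x, Cara⟩ ∈ ⟦below⟧} = {Lee, Sam, Uma, Xiu}
⟦who stayed⟧ = ⟦stayed⟧ = {Eve, Finn, Sam}
⟦behind Ona⟧ = {x : ⟨x, Ona⟩ ∈ ⟦behind⟧} = {Ann, Cara, Eve, Finn, Hal, Sam, Tess, Xiu}
⟦teacher⟧ = {Cara, Eve, Finn, Hal, Lee, Ona, Sam, Uma, Xiu}
… ∩ ⟦below Cara⟧ = {Cara, Eve, Finn, Hal, Lee, Ona, Sam, Uma, Xiu} ∩ {Lee, Sam, Uma, Xiu} = {Lee, Sam, Uma, Xiu}
… ∩ ⟦who stayed⟧ = {Lee, Sam, Uma, Xiu} ∩ {Eve, Finn, Sam} = {Sam}
… ∩ ⟦behind Ona⟧ = {Sam} ∩ {Ann, Cara, Eve, Finn, Hal, Sam, Tess, Xiu} = {Sam}
… ∩ ⟦short⟧ = {Sam} ∩ {Ann, Eve, Finn, Lee, Ona, Sam, Tess, Uma} = {Sam}
So ⟦short teacher below Cara who stayed behind Ona⟧ = {Sam}.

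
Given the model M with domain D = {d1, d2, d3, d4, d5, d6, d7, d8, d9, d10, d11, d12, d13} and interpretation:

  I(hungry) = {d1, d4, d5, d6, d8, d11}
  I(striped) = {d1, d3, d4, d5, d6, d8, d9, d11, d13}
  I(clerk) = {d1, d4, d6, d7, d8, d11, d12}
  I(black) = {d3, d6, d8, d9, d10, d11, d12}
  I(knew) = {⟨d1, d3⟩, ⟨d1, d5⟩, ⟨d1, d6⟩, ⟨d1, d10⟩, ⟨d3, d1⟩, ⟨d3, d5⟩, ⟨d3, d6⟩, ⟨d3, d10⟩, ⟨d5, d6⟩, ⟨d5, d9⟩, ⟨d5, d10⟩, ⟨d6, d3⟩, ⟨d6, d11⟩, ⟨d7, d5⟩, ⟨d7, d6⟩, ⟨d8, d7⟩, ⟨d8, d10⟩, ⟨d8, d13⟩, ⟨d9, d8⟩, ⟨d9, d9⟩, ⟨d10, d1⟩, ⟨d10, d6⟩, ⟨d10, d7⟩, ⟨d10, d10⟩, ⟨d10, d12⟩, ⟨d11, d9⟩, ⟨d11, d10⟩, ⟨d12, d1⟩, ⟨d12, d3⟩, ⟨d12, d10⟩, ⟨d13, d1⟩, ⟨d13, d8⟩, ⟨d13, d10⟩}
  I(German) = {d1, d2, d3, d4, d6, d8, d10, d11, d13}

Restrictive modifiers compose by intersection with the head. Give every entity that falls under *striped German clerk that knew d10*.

⟦that knew d10⟧ = {x : ⟨x, d10⟩ ∈ ⟦knew⟧} = {d1, d3, d5, d8, d10, d11, d12, d13}
⟦clerk⟧ = {d1, d4, d6, d7, d8, d11, d12}
… ∩ ⟦that knew d10⟧ = {d1, d4, d6, d7, d8, d11, d12} ∩ {d1, d3, d5, d8, d10, d11, d12, d13} = {d1, d8, d11, d12}
… ∩ ⟦striped⟧ = {d1, d8, d11, d12} ∩ {d1, d3, d4, d5, d6, d8, d9, d11, d13} = {d1, d8, d11}
… ∩ ⟦German⟧ = {d1, d8, d11} ∩ {d1, d2, d3, d4, d6, d8, d10, d11, d13} = {d1, d8, d11}
So ⟦striped German clerk that knew d10⟧ = {d1, d8, d11}.

{d1, d8, d11}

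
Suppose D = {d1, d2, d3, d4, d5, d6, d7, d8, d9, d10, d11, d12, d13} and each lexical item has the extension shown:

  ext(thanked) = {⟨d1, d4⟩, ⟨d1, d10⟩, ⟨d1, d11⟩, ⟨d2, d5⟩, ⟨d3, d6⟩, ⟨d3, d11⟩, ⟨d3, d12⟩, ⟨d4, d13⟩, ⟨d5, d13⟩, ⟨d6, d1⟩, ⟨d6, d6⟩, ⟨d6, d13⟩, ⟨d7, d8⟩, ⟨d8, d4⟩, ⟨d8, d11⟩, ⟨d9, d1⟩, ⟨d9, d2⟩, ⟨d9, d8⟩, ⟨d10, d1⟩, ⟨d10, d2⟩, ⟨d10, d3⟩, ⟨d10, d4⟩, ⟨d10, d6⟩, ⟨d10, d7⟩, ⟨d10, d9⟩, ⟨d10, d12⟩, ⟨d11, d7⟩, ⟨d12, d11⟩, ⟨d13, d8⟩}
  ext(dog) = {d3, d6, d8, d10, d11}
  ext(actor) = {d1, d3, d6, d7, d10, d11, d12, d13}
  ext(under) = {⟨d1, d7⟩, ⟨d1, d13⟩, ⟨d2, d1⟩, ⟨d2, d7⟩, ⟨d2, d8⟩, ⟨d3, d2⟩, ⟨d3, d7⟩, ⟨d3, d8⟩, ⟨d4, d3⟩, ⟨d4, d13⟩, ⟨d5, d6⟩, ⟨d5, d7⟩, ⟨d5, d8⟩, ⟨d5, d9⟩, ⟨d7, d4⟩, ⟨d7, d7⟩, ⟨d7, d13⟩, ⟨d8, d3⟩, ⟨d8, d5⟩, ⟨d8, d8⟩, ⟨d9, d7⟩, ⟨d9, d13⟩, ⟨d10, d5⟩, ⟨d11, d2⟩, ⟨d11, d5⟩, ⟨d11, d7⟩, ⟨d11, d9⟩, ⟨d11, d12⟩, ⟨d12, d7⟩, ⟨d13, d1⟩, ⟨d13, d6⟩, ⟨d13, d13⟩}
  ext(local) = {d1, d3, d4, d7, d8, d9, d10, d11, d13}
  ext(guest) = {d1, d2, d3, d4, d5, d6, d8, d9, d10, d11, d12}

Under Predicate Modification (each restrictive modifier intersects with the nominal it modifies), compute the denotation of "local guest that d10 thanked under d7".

{d1, d3, d9}

⟦that d10 thanked⟧ = {x : ⟨d10, x⟩ ∈ ⟦thanked⟧} = {d1, d2, d3, d4, d6, d7, d9, d12}
⟦under d7⟧ = {x : ⟨x, d7⟩ ∈ ⟦under⟧} = {d1, d2, d3, d5, d7, d9, d11, d12}
⟦guest⟧ = {d1, d2, d3, d4, d5, d6, d8, d9, d10, d11, d12}
… ∩ ⟦that d10 thanked⟧ = {d1, d2, d3, d4, d5, d6, d8, d9, d10, d11, d12} ∩ {d1, d2, d3, d4, d6, d7, d9, d12} = {d1, d2, d3, d4, d6, d9, d12}
… ∩ ⟦under d7⟧ = {d1, d2, d3, d4, d6, d9, d12} ∩ {d1, d2, d3, d5, d7, d9, d11, d12} = {d1, d2, d3, d9, d12}
… ∩ ⟦local⟧ = {d1, d2, d3, d9, d12} ∩ {d1, d3, d4, d7, d8, d9, d10, d11, d13} = {d1, d3, d9}
So ⟦local guest that d10 thanked under d7⟧ = {d1, d3, d9}.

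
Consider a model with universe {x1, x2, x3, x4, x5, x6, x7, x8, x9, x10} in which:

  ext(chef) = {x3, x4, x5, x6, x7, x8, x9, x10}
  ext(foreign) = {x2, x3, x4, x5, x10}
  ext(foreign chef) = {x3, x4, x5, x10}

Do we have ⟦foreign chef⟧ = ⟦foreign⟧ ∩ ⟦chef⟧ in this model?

yes

⟦foreign⟧ ∩ ⟦chef⟧ = {x2, x3, x4, x5, x10} ∩ {x3, x4, x5, x6, x7, x8, x9, x10} = {x3, x4, x5, x10}
Observed ⟦foreign chef⟧ = {x3, x4, x5, x10}.
These coincide, so the modifier is intersective here.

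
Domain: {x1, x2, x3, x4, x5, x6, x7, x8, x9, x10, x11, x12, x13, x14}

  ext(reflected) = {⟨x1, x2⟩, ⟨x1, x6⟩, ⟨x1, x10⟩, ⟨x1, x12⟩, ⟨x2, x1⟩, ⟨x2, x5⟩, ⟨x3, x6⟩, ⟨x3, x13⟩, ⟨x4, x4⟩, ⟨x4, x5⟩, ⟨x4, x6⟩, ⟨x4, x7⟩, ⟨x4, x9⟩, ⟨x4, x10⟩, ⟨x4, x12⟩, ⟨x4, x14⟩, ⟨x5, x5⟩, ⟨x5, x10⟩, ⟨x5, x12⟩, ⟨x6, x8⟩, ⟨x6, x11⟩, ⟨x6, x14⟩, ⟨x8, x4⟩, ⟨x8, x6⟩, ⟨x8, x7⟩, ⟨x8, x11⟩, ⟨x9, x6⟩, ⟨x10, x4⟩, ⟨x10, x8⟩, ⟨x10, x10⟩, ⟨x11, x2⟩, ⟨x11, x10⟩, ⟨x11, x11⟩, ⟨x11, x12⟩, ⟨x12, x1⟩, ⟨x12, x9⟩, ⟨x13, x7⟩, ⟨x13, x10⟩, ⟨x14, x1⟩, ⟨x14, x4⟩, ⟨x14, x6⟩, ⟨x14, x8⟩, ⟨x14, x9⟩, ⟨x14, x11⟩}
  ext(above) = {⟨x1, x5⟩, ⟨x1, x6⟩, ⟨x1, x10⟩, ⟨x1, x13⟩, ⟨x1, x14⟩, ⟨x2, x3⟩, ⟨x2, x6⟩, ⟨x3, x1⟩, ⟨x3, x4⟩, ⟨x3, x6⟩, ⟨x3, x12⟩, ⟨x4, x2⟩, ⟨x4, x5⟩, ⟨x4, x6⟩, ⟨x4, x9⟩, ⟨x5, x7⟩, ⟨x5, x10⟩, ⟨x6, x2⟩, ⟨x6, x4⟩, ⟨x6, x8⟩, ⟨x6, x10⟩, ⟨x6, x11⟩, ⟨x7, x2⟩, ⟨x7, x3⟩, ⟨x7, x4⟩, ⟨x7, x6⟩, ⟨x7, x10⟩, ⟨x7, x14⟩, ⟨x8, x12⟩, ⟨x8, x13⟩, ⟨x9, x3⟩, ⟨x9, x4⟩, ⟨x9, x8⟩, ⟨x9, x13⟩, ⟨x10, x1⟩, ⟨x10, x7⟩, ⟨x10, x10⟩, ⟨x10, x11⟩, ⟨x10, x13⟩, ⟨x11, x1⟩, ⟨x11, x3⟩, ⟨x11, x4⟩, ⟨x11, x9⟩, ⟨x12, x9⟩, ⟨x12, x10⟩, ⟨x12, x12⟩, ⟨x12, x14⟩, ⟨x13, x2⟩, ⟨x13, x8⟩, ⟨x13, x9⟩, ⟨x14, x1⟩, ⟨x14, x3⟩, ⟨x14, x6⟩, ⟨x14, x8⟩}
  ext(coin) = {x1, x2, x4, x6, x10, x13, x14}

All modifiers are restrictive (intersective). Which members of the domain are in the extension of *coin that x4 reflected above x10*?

{x6, x10}

⟦that x4 reflected⟧ = {x : ⟨x4, x⟩ ∈ ⟦reflected⟧} = {x4, x5, x6, x7, x9, x10, x12, x14}
⟦above x10⟧ = {x : ⟨x, x10⟩ ∈ ⟦above⟧} = {x1, x5, x6, x7, x10, x12}
⟦coin⟧ = {x1, x2, x4, x6, x10, x13, x14}
… ∩ ⟦that x4 reflected⟧ = {x1, x2, x4, x6, x10, x13, x14} ∩ {x4, x5, x6, x7, x9, x10, x12, x14} = {x4, x6, x10, x14}
… ∩ ⟦above x10⟧ = {x4, x6, x10, x14} ∩ {x1, x5, x6, x7, x10, x12} = {x6, x10}
So ⟦coin that x4 reflected above x10⟧ = {x6, x10}.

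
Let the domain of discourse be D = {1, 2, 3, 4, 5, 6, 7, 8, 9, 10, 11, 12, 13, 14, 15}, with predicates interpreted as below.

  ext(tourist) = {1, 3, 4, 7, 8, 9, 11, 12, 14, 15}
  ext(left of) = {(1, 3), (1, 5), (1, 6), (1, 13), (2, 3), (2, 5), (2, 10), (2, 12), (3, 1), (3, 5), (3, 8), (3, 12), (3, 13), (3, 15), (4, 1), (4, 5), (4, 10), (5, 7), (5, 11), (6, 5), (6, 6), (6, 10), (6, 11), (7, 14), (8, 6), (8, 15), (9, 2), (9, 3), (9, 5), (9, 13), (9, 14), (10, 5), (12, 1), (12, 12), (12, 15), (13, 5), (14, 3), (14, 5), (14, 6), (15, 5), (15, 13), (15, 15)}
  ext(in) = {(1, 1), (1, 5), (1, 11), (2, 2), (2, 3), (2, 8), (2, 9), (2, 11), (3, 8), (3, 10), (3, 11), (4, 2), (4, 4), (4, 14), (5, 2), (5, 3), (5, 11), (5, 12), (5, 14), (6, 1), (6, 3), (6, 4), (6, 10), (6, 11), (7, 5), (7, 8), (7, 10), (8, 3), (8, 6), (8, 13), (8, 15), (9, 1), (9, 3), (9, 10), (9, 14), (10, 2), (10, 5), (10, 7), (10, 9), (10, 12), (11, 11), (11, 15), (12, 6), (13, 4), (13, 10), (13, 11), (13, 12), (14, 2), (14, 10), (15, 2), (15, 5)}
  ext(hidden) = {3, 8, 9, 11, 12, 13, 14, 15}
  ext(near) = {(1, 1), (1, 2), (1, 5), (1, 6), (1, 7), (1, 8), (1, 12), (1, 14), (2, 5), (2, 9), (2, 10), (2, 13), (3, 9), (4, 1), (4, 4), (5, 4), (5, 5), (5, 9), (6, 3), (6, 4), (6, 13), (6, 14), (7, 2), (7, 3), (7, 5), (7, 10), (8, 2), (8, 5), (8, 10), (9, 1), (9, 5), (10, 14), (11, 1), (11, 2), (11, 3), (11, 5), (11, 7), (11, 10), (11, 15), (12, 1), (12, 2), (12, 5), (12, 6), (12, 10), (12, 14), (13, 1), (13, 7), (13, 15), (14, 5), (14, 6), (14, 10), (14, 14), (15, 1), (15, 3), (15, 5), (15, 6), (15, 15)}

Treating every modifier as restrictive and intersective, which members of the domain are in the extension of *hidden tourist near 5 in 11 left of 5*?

⟦near 5⟧ = {x : ⟨x, 5⟩ ∈ ⟦near⟧} = {1, 2, 5, 7, 8, 9, 11, 12, 14, 15}
⟦in 11⟧ = {x : ⟨x, 11⟩ ∈ ⟦in⟧} = {1, 2, 3, 5, 6, 11, 13}
⟦left of 5⟧ = {x : ⟨x, 5⟩ ∈ ⟦left of⟧} = {1, 2, 3, 4, 6, 9, 10, 13, 14, 15}
⟦tourist⟧ = {1, 3, 4, 7, 8, 9, 11, 12, 14, 15}
… ∩ ⟦near 5⟧ = {1, 3, 4, 7, 8, 9, 11, 12, 14, 15} ∩ {1, 2, 5, 7, 8, 9, 11, 12, 14, 15} = {1, 7, 8, 9, 11, 12, 14, 15}
… ∩ ⟦in 11⟧ = {1, 7, 8, 9, 11, 12, 14, 15} ∩ {1, 2, 3, 5, 6, 11, 13} = {1, 11}
… ∩ ⟦left of 5⟧ = {1, 11} ∩ {1, 2, 3, 4, 6, 9, 10, 13, 14, 15} = {1}
… ∩ ⟦hidden⟧ = {1} ∩ {3, 8, 9, 11, 12, 13, 14, 15} = ∅
So ⟦hidden tourist near 5 in 11 left of 5⟧ = ∅.

∅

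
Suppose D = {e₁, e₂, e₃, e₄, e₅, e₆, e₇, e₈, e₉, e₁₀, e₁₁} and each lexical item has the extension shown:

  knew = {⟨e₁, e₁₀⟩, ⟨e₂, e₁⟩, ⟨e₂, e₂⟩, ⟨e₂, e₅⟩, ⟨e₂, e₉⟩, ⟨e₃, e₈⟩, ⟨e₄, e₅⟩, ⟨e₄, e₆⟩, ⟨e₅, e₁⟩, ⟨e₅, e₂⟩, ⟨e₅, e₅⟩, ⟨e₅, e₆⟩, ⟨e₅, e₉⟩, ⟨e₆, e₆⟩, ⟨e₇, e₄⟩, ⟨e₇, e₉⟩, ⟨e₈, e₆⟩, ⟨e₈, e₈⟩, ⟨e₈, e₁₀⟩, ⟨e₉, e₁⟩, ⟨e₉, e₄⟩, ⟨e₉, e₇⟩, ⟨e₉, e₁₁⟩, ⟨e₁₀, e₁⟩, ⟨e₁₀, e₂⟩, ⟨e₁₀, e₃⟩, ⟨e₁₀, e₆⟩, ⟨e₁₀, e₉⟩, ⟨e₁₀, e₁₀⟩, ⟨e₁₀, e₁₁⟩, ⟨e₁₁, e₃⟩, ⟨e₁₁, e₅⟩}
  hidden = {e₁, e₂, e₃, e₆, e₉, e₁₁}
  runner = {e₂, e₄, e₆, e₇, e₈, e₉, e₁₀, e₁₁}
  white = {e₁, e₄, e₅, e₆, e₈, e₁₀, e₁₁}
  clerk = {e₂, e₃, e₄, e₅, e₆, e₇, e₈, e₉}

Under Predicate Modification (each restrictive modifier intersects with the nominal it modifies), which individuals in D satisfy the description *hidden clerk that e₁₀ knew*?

{e₂, e₃, e₆, e₉}

⟦that e₁₀ knew⟧ = {x : ⟨e₁₀, x⟩ ∈ ⟦knew⟧} = {e₁, e₂, e₃, e₆, e₉, e₁₀, e₁₁}
⟦clerk⟧ = {e₂, e₃, e₄, e₅, e₆, e₇, e₈, e₉}
… ∩ ⟦that e₁₀ knew⟧ = {e₂, e₃, e₄, e₅, e₆, e₇, e₈, e₉} ∩ {e₁, e₂, e₃, e₆, e₉, e₁₀, e₁₁} = {e₂, e₃, e₆, e₉}
… ∩ ⟦hidden⟧ = {e₂, e₃, e₆, e₉} ∩ {e₁, e₂, e₃, e₆, e₉, e₁₁} = {e₂, e₃, e₆, e₉}
So ⟦hidden clerk that e₁₀ knew⟧ = {e₂, e₃, e₆, e₉}.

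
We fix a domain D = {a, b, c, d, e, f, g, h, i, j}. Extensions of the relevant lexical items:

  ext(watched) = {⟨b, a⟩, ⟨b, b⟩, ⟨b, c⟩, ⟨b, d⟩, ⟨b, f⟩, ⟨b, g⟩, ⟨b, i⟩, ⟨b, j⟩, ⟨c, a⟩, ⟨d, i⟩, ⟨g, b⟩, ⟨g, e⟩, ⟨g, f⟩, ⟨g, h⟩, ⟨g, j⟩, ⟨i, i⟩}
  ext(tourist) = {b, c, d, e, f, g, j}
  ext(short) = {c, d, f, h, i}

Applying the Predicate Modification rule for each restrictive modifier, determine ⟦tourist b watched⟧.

{b, c, d, f, g, j}

⟦b watched⟧ = {x : ⟨b, x⟩ ∈ ⟦watched⟧} = {a, b, c, d, f, g, i, j}
⟦tourist⟧ = {b, c, d, e, f, g, j}
… ∩ ⟦b watched⟧ = {b, c, d, e, f, g, j} ∩ {a, b, c, d, f, g, i, j} = {b, c, d, f, g, j}
So ⟦tourist b watched⟧ = {b, c, d, f, g, j}.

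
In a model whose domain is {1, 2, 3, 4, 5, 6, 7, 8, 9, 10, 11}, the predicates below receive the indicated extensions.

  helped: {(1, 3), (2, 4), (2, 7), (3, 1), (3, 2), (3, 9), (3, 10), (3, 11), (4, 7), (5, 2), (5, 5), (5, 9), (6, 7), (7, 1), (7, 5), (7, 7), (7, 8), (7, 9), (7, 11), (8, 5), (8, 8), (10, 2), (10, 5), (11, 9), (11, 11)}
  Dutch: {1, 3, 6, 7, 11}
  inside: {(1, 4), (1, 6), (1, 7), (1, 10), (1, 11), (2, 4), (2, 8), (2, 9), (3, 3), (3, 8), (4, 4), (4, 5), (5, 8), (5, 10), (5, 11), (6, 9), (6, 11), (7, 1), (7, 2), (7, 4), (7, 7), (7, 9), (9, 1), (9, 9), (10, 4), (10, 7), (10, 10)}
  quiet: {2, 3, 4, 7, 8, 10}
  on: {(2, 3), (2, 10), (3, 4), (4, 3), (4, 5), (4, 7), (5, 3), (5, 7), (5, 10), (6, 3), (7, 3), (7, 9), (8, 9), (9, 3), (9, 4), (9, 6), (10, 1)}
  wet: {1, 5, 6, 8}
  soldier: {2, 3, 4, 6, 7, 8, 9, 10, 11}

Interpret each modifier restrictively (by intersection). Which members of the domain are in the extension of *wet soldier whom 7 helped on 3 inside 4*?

{ }

⟦whom 7 helped⟧ = {x : ⟨7, x⟩ ∈ ⟦helped⟧} = {1, 5, 7, 8, 9, 11}
⟦on 3⟧ = {x : ⟨x, 3⟩ ∈ ⟦on⟧} = {2, 4, 5, 6, 7, 9}
⟦inside 4⟧ = {x : ⟨x, 4⟩ ∈ ⟦inside⟧} = {1, 2, 4, 7, 10}
⟦soldier⟧ = {2, 3, 4, 6, 7, 8, 9, 10, 11}
… ∩ ⟦whom 7 helped⟧ = {2, 3, 4, 6, 7, 8, 9, 10, 11} ∩ {1, 5, 7, 8, 9, 11} = {7, 8, 9, 11}
… ∩ ⟦on 3⟧ = {7, 8, 9, 11} ∩ {2, 4, 5, 6, 7, 9} = {7, 9}
… ∩ ⟦inside 4⟧ = {7, 9} ∩ {1, 2, 4, 7, 10} = {7}
… ∩ ⟦wet⟧ = {7} ∩ {1, 5, 6, 8} = ∅
So ⟦wet soldier whom 7 helped on 3 inside 4⟧ = { }.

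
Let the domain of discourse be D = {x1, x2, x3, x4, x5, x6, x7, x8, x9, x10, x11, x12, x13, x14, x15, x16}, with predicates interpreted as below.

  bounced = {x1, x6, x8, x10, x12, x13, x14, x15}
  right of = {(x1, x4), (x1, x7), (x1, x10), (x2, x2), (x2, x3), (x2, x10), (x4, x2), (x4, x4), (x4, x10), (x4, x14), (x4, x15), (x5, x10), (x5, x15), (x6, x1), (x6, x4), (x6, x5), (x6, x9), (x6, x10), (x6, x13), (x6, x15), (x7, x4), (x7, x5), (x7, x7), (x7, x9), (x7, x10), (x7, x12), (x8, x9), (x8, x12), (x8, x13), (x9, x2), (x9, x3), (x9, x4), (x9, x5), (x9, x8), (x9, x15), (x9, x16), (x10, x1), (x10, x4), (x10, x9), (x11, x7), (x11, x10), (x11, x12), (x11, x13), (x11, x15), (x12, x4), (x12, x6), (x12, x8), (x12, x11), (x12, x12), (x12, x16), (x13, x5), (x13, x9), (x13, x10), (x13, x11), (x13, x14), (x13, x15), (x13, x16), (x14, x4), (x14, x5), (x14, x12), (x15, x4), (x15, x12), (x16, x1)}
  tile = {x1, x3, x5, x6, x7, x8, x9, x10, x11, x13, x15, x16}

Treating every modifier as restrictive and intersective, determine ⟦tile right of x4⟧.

{x1, x6, x7, x9, x10, x15}

⟦right of x4⟧ = {x : ⟨x, x4⟩ ∈ ⟦right of⟧} = {x1, x4, x6, x7, x9, x10, x12, x14, x15}
⟦tile⟧ = {x1, x3, x5, x6, x7, x8, x9, x10, x11, x13, x15, x16}
… ∩ ⟦right of x4⟧ = {x1, x3, x5, x6, x7, x8, x9, x10, x11, x13, x15, x16} ∩ {x1, x4, x6, x7, x9, x10, x12, x14, x15} = {x1, x6, x7, x9, x10, x15}
So ⟦tile right of x4⟧ = {x1, x6, x7, x9, x10, x15}.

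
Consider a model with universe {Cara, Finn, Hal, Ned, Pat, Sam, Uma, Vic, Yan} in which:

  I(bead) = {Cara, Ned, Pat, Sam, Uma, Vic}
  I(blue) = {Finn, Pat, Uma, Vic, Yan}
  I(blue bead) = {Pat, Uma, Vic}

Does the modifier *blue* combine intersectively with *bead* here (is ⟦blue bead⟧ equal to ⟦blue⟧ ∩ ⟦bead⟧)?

yes

⟦blue⟧ ∩ ⟦bead⟧ = {Finn, Pat, Uma, Vic, Yan} ∩ {Cara, Ned, Pat, Sam, Uma, Vic} = {Pat, Uma, Vic}
Observed ⟦blue bead⟧ = {Pat, Uma, Vic}.
These coincide, so the modifier is intersective here.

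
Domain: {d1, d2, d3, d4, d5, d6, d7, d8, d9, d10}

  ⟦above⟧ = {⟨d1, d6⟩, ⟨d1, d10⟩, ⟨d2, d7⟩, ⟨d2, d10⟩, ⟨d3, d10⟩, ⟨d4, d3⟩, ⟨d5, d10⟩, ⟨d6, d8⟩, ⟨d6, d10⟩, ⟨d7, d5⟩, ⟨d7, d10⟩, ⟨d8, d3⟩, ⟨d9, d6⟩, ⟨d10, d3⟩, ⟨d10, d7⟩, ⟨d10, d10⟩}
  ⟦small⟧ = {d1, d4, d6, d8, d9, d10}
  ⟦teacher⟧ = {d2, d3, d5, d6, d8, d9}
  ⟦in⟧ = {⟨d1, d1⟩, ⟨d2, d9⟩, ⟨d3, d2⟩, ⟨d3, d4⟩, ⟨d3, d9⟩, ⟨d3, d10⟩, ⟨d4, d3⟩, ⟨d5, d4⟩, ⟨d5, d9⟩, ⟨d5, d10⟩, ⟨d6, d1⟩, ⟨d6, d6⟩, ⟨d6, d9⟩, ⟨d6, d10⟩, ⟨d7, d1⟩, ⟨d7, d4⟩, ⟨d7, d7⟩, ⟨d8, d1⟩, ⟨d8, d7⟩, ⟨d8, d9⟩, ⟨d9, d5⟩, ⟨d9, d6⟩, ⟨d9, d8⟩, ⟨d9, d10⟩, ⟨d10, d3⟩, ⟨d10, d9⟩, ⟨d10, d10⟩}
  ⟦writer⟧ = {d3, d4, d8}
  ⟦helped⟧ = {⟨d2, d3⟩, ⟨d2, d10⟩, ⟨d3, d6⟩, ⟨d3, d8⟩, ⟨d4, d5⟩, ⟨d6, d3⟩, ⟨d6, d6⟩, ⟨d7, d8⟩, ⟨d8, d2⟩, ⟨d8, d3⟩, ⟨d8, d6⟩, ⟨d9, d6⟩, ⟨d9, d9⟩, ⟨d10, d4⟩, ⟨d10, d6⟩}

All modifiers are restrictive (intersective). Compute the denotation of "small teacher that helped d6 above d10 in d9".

⟦that helped d6⟧ = {x : ⟨x, d6⟩ ∈ ⟦helped⟧} = {d3, d6, d8, d9, d10}
⟦above d10⟧ = {x : ⟨x, d10⟩ ∈ ⟦above⟧} = {d1, d2, d3, d5, d6, d7, d10}
⟦in d9⟧ = {x : ⟨x, d9⟩ ∈ ⟦in⟧} = {d2, d3, d5, d6, d8, d10}
⟦teacher⟧ = {d2, d3, d5, d6, d8, d9}
… ∩ ⟦that helped d6⟧ = {d2, d3, d5, d6, d8, d9} ∩ {d3, d6, d8, d9, d10} = {d3, d6, d8, d9}
… ∩ ⟦above d10⟧ = {d3, d6, d8, d9} ∩ {d1, d2, d3, d5, d6, d7, d10} = {d3, d6}
… ∩ ⟦in d9⟧ = {d3, d6} ∩ {d2, d3, d5, d6, d8, d10} = {d3, d6}
… ∩ ⟦small⟧ = {d3, d6} ∩ {d1, d4, d6, d8, d9, d10} = {d6}
So ⟦small teacher that helped d6 above d10 in d9⟧ = {d6}.

{d6}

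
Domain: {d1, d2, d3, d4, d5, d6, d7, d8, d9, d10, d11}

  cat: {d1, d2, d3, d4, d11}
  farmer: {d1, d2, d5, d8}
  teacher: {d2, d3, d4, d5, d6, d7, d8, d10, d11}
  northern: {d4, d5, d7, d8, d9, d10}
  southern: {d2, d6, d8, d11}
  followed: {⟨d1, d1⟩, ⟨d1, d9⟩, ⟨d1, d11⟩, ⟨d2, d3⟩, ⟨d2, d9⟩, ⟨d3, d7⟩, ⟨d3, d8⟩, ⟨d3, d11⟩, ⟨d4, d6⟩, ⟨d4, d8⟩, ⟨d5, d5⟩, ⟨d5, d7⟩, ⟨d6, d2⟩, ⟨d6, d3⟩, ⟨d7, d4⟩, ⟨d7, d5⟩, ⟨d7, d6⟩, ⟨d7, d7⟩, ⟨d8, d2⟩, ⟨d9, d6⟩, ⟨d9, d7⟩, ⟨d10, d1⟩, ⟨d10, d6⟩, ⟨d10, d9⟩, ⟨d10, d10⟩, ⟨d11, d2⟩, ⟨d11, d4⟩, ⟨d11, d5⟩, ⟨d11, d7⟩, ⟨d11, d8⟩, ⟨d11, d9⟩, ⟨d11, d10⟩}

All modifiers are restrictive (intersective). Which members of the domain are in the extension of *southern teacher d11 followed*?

⟦d11 followed⟧ = {x : ⟨d11, x⟩ ∈ ⟦followed⟧} = {d2, d4, d5, d7, d8, d9, d10}
⟦teacher⟧ = {d2, d3, d4, d5, d6, d7, d8, d10, d11}
… ∩ ⟦d11 followed⟧ = {d2, d3, d4, d5, d6, d7, d8, d10, d11} ∩ {d2, d4, d5, d7, d8, d9, d10} = {d2, d4, d5, d7, d8, d10}
… ∩ ⟦southern⟧ = {d2, d4, d5, d7, d8, d10} ∩ {d2, d6, d8, d11} = {d2, d8}
So ⟦southern teacher d11 followed⟧ = {d2, d8}.

{d2, d8}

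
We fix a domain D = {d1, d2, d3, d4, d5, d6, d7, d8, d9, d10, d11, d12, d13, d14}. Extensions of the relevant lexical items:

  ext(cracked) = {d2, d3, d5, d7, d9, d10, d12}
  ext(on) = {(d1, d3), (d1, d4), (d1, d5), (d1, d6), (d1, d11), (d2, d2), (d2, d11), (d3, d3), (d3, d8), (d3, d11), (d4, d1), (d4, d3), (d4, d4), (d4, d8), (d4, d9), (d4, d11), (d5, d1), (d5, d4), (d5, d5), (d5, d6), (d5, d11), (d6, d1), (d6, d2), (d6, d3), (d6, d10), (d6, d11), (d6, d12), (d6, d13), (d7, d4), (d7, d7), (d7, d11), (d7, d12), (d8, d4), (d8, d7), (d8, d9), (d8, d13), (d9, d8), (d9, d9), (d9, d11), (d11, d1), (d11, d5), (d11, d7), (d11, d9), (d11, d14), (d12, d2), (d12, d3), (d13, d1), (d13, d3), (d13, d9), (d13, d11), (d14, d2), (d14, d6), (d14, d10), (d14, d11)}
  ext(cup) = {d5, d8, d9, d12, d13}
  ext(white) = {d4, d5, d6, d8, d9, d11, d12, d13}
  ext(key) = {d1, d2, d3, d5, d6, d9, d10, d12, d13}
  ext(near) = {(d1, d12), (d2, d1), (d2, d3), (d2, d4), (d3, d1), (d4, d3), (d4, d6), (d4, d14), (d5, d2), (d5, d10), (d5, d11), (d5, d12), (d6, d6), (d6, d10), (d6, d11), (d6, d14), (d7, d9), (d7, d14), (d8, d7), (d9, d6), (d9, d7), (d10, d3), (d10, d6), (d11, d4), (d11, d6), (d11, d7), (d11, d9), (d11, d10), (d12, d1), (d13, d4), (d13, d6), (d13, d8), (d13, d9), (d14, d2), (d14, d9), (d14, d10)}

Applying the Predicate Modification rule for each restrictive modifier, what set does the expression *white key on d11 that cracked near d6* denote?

{d9}

⟦on d11⟧ = {x : ⟨x, d11⟩ ∈ ⟦on⟧} = {d1, d2, d3, d4, d5, d6, d7, d9, d13, d14}
⟦that cracked⟧ = ⟦cracked⟧ = {d2, d3, d5, d7, d9, d10, d12}
⟦near d6⟧ = {x : ⟨x, d6⟩ ∈ ⟦near⟧} = {d4, d6, d9, d10, d11, d13}
⟦key⟧ = {d1, d2, d3, d5, d6, d9, d10, d12, d13}
… ∩ ⟦on d11⟧ = {d1, d2, d3, d5, d6, d9, d10, d12, d13} ∩ {d1, d2, d3, d4, d5, d6, d7, d9, d13, d14} = {d1, d2, d3, d5, d6, d9, d13}
… ∩ ⟦that cracked⟧ = {d1, d2, d3, d5, d6, d9, d13} ∩ {d2, d3, d5, d7, d9, d10, d12} = {d2, d3, d5, d9}
… ∩ ⟦near d6⟧ = {d2, d3, d5, d9} ∩ {d4, d6, d9, d10, d11, d13} = {d9}
… ∩ ⟦white⟧ = {d9} ∩ {d4, d5, d6, d8, d9, d11, d12, d13} = {d9}
So ⟦white key on d11 that cracked near d6⟧ = {d9}.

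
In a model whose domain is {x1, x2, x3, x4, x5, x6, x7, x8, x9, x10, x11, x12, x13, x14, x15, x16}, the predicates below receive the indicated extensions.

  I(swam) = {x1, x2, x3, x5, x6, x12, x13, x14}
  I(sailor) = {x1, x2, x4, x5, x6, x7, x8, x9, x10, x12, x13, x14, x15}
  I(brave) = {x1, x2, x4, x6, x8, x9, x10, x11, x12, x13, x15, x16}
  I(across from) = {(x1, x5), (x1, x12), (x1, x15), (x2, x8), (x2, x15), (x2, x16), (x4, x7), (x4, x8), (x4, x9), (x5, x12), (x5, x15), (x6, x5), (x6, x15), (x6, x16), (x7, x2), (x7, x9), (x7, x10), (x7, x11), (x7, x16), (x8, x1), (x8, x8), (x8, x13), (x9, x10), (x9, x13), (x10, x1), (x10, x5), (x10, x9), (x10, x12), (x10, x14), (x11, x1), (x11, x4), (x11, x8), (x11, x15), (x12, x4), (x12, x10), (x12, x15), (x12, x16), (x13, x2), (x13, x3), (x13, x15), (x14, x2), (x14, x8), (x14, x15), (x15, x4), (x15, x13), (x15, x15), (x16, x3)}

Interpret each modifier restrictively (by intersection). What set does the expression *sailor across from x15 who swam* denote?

{x1, x2, x5, x6, x12, x13, x14}

⟦across from x15⟧ = {x : ⟨x, x15⟩ ∈ ⟦across from⟧} = {x1, x2, x5, x6, x11, x12, x13, x14, x15}
⟦who swam⟧ = ⟦swam⟧ = {x1, x2, x3, x5, x6, x12, x13, x14}
⟦sailor⟧ = {x1, x2, x4, x5, x6, x7, x8, x9, x10, x12, x13, x14, x15}
… ∩ ⟦across from x15⟧ = {x1, x2, x4, x5, x6, x7, x8, x9, x10, x12, x13, x14, x15} ∩ {x1, x2, x5, x6, x11, x12, x13, x14, x15} = {x1, x2, x5, x6, x12, x13, x14, x15}
… ∩ ⟦who swam⟧ = {x1, x2, x5, x6, x12, x13, x14, x15} ∩ {x1, x2, x3, x5, x6, x12, x13, x14} = {x1, x2, x5, x6, x12, x13, x14}
So ⟦sailor across from x15 who swam⟧ = {x1, x2, x5, x6, x12, x13, x14}.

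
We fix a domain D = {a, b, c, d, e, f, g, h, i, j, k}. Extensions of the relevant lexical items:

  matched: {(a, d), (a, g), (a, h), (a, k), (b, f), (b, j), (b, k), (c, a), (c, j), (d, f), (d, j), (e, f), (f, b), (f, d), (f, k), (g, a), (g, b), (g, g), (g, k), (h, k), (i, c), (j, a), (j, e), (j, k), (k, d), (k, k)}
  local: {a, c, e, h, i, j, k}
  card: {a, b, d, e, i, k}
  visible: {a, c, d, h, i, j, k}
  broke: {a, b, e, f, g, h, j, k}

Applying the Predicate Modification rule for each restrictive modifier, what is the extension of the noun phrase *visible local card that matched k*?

⟦that matched k⟧ = {x : ⟨x, k⟩ ∈ ⟦matched⟧} = {a, b, f, g, h, j, k}
⟦card⟧ = {a, b, d, e, i, k}
… ∩ ⟦that matched k⟧ = {a, b, d, e, i, k} ∩ {a, b, f, g, h, j, k} = {a, b, k}
… ∩ ⟦visible⟧ = {a, b, k} ∩ {a, c, d, h, i, j, k} = {a, k}
… ∩ ⟦local⟧ = {a, k} ∩ {a, c, e, h, i, j, k} = {a, k}
So ⟦visible local card that matched k⟧ = {a, k}.

{a, k}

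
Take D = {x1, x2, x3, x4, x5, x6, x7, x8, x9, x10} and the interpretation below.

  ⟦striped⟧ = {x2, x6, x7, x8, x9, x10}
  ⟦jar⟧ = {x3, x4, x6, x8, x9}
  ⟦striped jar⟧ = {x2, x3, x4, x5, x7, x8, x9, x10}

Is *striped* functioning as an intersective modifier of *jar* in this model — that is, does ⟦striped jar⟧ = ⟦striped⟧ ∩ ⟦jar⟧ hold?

⟦striped⟧ ∩ ⟦jar⟧ = {x2, x6, x7, x8, x9, x10} ∩ {x3, x4, x6, x8, x9} = {x6, x8, x9}
Observed ⟦striped jar⟧ = {x2, x3, x4, x5, x7, x8, x9, x10}.
These differ, so the modifier is not intersective in this model.

no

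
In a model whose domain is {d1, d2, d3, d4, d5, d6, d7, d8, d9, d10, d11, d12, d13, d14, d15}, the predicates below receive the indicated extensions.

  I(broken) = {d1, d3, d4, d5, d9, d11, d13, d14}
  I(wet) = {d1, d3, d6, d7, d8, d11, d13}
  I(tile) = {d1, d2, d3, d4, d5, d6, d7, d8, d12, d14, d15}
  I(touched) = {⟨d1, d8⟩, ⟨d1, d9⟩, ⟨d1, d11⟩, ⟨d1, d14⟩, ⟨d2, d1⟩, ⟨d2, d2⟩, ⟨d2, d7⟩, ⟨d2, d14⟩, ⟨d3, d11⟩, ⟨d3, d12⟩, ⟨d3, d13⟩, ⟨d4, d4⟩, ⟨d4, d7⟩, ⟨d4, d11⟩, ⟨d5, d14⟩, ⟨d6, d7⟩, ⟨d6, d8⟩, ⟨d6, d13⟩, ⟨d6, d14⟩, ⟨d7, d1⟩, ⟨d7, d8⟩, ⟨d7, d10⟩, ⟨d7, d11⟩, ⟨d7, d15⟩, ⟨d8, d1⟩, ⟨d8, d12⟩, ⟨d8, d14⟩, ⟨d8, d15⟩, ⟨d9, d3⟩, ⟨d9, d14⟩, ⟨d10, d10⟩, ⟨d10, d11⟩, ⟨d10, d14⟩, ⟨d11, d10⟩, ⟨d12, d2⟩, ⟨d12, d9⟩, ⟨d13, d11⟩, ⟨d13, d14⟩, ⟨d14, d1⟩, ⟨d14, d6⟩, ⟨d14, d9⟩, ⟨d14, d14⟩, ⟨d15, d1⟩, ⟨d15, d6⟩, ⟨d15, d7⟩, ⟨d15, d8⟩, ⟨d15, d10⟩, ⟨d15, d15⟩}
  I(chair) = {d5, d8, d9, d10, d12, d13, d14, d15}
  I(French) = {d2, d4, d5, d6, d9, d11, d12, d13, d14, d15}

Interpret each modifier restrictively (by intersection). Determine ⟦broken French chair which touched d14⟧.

⟦which touched d14⟧ = {x : ⟨x, d14⟩ ∈ ⟦touched⟧} = {d1, d2, d5, d6, d8, d9, d10, d13, d14}
⟦chair⟧ = {d5, d8, d9, d10, d12, d13, d14, d15}
… ∩ ⟦which touched d14⟧ = {d5, d8, d9, d10, d12, d13, d14, d15} ∩ {d1, d2, d5, d6, d8, d9, d10, d13, d14} = {d5, d8, d9, d10, d13, d14}
… ∩ ⟦broken⟧ = {d5, d8, d9, d10, d13, d14} ∩ {d1, d3, d4, d5, d9, d11, d13, d14} = {d5, d9, d13, d14}
… ∩ ⟦French⟧ = {d5, d9, d13, d14} ∩ {d2, d4, d5, d6, d9, d11, d12, d13, d14, d15} = {d5, d9, d13, d14}
So ⟦broken French chair which touched d14⟧ = {d5, d9, d13, d14}.

{d5, d9, d13, d14}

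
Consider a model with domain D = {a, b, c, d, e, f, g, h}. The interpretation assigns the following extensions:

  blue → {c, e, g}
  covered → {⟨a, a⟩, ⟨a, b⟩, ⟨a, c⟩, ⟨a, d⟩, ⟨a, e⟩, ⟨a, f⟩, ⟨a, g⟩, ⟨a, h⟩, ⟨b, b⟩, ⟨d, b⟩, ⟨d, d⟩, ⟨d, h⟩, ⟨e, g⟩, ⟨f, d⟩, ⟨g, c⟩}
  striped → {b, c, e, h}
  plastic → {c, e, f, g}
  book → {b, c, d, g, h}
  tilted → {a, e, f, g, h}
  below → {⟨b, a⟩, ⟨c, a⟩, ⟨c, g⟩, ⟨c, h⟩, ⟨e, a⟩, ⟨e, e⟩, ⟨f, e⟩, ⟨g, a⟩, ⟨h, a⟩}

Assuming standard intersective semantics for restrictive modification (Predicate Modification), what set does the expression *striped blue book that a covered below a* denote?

⟦that a covered⟧ = {x : ⟨a, x⟩ ∈ ⟦covered⟧} = {a, b, c, d, e, f, g, h}
⟦below a⟧ = {x : ⟨x, a⟩ ∈ ⟦below⟧} = {b, c, e, g, h}
⟦book⟧ = {b, c, d, g, h}
… ∩ ⟦that a covered⟧ = {b, c, d, g, h} ∩ {a, b, c, d, e, f, g, h} = {b, c, d, g, h}
… ∩ ⟦below a⟧ = {b, c, d, g, h} ∩ {b, c, e, g, h} = {b, c, g, h}
… ∩ ⟦striped⟧ = {b, c, g, h} ∩ {b, c, e, h} = {b, c, h}
… ∩ ⟦blue⟧ = {b, c, h} ∩ {c, e, g} = {c}
So ⟦striped blue book that a covered below a⟧ = {c}.

{c}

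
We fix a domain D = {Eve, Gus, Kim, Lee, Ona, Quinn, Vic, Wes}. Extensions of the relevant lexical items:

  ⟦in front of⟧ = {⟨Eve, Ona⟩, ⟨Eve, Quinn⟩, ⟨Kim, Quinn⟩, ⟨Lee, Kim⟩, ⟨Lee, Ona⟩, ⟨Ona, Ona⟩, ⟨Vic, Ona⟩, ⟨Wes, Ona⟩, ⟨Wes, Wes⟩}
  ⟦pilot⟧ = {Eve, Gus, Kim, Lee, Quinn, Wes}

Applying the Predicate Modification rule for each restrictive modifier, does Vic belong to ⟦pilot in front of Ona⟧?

no

⟦in front of Ona⟧ = {x : ⟨x, Ona⟩ ∈ ⟦in front of⟧} = {Eve, Lee, Ona, Vic, Wes}
⟦pilot⟧ = {Eve, Gus, Kim, Lee, Quinn, Wes}
… ∩ ⟦in front of Ona⟧ = {Eve, Gus, Kim, Lee, Quinn, Wes} ∩ {Eve, Lee, Ona, Vic, Wes} = {Eve, Lee, Wes}
⟦pilot in front of Ona⟧ = {Eve, Lee, Wes}; Vic ∉ this set.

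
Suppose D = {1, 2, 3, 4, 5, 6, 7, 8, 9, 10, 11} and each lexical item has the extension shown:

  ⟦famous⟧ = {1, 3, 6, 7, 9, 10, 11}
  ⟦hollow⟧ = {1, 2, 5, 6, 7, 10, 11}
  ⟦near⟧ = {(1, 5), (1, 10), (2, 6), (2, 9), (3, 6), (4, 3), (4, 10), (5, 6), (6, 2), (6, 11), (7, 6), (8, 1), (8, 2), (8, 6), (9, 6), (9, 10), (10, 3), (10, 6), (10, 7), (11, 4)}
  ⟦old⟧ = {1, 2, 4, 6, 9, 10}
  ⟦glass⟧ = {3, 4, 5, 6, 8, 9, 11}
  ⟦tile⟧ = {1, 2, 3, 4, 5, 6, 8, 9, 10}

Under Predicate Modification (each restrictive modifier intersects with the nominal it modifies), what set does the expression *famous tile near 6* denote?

{3, 9, 10}

⟦near 6⟧ = {x : ⟨x, 6⟩ ∈ ⟦near⟧} = {2, 3, 5, 7, 8, 9, 10}
⟦tile⟧ = {1, 2, 3, 4, 5, 6, 8, 9, 10}
… ∩ ⟦near 6⟧ = {1, 2, 3, 4, 5, 6, 8, 9, 10} ∩ {2, 3, 5, 7, 8, 9, 10} = {2, 3, 5, 8, 9, 10}
… ∩ ⟦famous⟧ = {2, 3, 5, 8, 9, 10} ∩ {1, 3, 6, 7, 9, 10, 11} = {3, 9, 10}
So ⟦famous tile near 6⟧ = {3, 9, 10}.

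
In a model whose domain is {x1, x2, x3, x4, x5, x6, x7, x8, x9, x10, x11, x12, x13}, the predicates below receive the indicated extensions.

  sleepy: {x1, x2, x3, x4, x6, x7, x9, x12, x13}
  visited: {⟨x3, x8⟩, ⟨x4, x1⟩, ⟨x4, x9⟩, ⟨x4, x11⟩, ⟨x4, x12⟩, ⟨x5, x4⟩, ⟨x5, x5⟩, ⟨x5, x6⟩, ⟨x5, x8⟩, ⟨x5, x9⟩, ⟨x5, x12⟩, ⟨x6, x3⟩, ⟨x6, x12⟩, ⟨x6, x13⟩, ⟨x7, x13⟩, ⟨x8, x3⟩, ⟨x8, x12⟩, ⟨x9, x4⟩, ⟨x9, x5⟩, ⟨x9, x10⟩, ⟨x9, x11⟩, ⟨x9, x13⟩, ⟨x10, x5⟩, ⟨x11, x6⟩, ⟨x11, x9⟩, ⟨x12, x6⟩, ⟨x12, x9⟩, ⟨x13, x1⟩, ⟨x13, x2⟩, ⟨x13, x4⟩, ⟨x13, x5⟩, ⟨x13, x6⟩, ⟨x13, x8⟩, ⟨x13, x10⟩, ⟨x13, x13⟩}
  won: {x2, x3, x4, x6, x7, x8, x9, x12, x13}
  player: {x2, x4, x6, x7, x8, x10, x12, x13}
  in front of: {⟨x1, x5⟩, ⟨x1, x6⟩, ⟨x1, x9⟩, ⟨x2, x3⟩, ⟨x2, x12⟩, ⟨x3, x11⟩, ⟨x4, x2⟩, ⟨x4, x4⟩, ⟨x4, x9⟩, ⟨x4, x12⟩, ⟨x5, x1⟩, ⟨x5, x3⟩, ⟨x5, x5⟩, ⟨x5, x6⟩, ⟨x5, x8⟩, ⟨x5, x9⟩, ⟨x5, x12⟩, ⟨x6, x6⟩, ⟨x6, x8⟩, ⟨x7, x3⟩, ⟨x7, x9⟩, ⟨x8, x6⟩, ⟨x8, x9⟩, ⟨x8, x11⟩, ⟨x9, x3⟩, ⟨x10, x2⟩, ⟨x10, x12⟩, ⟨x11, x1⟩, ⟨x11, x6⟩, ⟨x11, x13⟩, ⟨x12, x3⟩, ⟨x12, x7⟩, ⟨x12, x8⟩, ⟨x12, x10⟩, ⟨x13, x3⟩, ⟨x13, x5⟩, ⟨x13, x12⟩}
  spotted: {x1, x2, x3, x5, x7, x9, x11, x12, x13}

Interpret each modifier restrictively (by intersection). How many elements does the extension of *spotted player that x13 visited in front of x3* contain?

2

⟦that x13 visited⟧ = {x : ⟨x13, x⟩ ∈ ⟦visited⟧} = {x1, x2, x4, x5, x6, x8, x10, x13}
⟦in front of x3⟧ = {x : ⟨x, x3⟩ ∈ ⟦in front of⟧} = {x2, x5, x7, x9, x12, x13}
⟦player⟧ = {x2, x4, x6, x7, x8, x10, x12, x13}
… ∩ ⟦that x13 visited⟧ = {x2, x4, x6, x7, x8, x10, x12, x13} ∩ {x1, x2, x4, x5, x6, x8, x10, x13} = {x2, x4, x6, x8, x10, x13}
… ∩ ⟦in front of x3⟧ = {x2, x4, x6, x8, x10, x13} ∩ {x2, x5, x7, x9, x12, x13} = {x2, x13}
… ∩ ⟦spotted⟧ = {x2, x13} ∩ {x1, x2, x3, x5, x7, x9, x11, x12, x13} = {x2, x13}
⟦spotted player that x13 visited in front of x3⟧ = {x2, x13}, so the cardinality is 2.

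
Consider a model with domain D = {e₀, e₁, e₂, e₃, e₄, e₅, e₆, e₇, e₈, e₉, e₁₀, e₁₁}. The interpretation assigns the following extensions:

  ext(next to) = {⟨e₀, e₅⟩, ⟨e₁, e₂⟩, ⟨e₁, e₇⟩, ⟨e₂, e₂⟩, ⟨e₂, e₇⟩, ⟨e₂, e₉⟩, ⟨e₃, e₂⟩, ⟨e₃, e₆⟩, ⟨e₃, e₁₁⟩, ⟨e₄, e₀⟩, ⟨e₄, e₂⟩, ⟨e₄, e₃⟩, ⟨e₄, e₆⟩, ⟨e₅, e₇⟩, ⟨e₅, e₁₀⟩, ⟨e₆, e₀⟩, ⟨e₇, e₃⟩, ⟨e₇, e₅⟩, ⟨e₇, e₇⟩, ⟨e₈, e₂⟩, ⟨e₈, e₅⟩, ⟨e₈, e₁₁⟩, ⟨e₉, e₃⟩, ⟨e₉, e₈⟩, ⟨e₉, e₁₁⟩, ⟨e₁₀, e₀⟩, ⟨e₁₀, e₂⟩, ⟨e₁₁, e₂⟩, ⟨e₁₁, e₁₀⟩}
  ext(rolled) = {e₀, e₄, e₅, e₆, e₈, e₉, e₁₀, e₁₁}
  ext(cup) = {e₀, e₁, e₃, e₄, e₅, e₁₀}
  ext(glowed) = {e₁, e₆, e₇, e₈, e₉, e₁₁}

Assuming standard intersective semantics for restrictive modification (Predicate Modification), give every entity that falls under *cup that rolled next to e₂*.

{e₄, e₁₀}

⟦that rolled⟧ = ⟦rolled⟧ = {e₀, e₄, e₅, e₆, e₈, e₉, e₁₀, e₁₁}
⟦next to e₂⟧ = {x : ⟨x, e₂⟩ ∈ ⟦next to⟧} = {e₁, e₂, e₃, e₄, e₈, e₁₀, e₁₁}
⟦cup⟧ = {e₀, e₁, e₃, e₄, e₅, e₁₀}
… ∩ ⟦that rolled⟧ = {e₀, e₁, e₃, e₄, e₅, e₁₀} ∩ {e₀, e₄, e₅, e₆, e₈, e₉, e₁₀, e₁₁} = {e₀, e₄, e₅, e₁₀}
… ∩ ⟦next to e₂⟧ = {e₀, e₄, e₅, e₁₀} ∩ {e₁, e₂, e₃, e₄, e₈, e₁₀, e₁₁} = {e₄, e₁₀}
So ⟦cup that rolled next to e₂⟧ = {e₄, e₁₀}.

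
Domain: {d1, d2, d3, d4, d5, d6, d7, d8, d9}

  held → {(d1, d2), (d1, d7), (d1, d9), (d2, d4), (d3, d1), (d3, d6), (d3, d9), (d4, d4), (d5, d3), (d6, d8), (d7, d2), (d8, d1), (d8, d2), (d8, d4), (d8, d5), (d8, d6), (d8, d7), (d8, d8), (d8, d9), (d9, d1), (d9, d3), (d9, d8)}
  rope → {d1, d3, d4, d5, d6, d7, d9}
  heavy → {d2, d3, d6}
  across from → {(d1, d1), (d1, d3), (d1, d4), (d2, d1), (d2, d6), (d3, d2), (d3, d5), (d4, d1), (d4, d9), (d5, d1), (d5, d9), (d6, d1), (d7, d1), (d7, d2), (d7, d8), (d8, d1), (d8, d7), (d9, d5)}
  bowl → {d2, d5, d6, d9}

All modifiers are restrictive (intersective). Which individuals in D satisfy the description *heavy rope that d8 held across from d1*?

⟦that d8 held⟧ = {x : ⟨d8, x⟩ ∈ ⟦held⟧} = {d1, d2, d4, d5, d6, d7, d8, d9}
⟦across from d1⟧ = {x : ⟨x, d1⟩ ∈ ⟦across from⟧} = {d1, d2, d4, d5, d6, d7, d8}
⟦rope⟧ = {d1, d3, d4, d5, d6, d7, d9}
… ∩ ⟦that d8 held⟧ = {d1, d3, d4, d5, d6, d7, d9} ∩ {d1, d2, d4, d5, d6, d7, d8, d9} = {d1, d4, d5, d6, d7, d9}
… ∩ ⟦across from d1⟧ = {d1, d4, d5, d6, d7, d9} ∩ {d1, d2, d4, d5, d6, d7, d8} = {d1, d4, d5, d6, d7}
… ∩ ⟦heavy⟧ = {d1, d4, d5, d6, d7} ∩ {d2, d3, d6} = {d6}
So ⟦heavy rope that d8 held across from d1⟧ = {d6}.

{d6}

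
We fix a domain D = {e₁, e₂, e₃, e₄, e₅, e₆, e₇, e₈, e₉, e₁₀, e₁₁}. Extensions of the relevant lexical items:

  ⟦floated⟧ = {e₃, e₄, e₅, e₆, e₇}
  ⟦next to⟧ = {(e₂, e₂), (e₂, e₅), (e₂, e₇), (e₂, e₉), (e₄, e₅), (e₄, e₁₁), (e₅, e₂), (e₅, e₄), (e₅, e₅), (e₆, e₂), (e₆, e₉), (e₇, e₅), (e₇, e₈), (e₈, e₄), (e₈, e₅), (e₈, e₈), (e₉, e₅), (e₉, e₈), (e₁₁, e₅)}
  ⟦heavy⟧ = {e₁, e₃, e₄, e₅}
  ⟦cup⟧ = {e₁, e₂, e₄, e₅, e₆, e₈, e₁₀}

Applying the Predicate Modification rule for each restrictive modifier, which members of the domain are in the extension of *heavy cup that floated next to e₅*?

{e₄, e₅}

⟦that floated⟧ = ⟦floated⟧ = {e₃, e₄, e₅, e₆, e₇}
⟦next to e₅⟧ = {x : ⟨x, e₅⟩ ∈ ⟦next to⟧} = {e₂, e₄, e₅, e₇, e₈, e₉, e₁₁}
⟦cup⟧ = {e₁, e₂, e₄, e₅, e₆, e₈, e₁₀}
… ∩ ⟦that floated⟧ = {e₁, e₂, e₄, e₅, e₆, e₈, e₁₀} ∩ {e₃, e₄, e₅, e₆, e₇} = {e₄, e₅, e₆}
… ∩ ⟦next to e₅⟧ = {e₄, e₅, e₆} ∩ {e₂, e₄, e₅, e₇, e₈, e₉, e₁₁} = {e₄, e₅}
… ∩ ⟦heavy⟧ = {e₄, e₅} ∩ {e₁, e₃, e₄, e₅} = {e₄, e₅}
So ⟦heavy cup that floated next to e₅⟧ = {e₄, e₅}.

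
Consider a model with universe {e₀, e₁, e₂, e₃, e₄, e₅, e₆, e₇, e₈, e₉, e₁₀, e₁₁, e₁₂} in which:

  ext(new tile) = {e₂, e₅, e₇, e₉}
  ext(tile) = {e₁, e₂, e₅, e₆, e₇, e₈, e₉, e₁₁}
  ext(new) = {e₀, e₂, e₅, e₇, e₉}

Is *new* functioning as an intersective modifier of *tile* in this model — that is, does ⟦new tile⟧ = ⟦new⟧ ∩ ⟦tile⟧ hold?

yes

⟦new⟧ ∩ ⟦tile⟧ = {e₀, e₂, e₅, e₇, e₉} ∩ {e₁, e₂, e₅, e₆, e₇, e₈, e₉, e₁₁} = {e₂, e₅, e₇, e₉}
Observed ⟦new tile⟧ = {e₂, e₅, e₇, e₉}.
These coincide, so the modifier is intersective here.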